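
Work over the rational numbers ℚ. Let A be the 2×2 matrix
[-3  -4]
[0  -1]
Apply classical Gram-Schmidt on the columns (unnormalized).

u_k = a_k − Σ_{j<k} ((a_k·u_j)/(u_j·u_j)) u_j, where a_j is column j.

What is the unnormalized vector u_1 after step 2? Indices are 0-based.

u_1 = (0, -1)

Step 1: u_0 = a_0 = (-3, 0).
Step 2: u_1 = a_1 − (4/3)·u_0 = (0, -1).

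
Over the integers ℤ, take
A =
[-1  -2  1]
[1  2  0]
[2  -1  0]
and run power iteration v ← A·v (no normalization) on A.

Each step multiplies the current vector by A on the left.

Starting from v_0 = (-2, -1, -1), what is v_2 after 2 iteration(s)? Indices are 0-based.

v_0 = (-2, -1, -1).
v_1 = A·v_0 = (3, -4, -3).
v_2 = A·v_1 = (2, -5, 10).

v_2 = (2, -5, 10)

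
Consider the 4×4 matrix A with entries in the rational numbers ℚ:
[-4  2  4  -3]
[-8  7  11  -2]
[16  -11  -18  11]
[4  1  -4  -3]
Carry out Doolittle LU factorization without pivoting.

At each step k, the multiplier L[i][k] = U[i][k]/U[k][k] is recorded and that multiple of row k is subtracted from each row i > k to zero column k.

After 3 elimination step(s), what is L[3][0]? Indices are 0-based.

L[3][0] = -1

Step 1: pivot at (0,0) is -4.
  row1 ← row1 − (2)·row0  ⇒  L[1][0]=2, U row1=(0, 3, 3, 4)
  row2 ← row2 − (-4)·row0  ⇒  L[2][0]=-4, U row2=(0, -3, -2, -1)
  row3 ← row3 − (-1)·row0  ⇒  L[3][0]=-1, U row3=(0, 3, 0, -6)
Step 2: pivot at (1,1) is 3.
  row2 ← row2 − (-1)·row1  ⇒  L[2][1]=-1, U row2=(0, 0, 1, 3)
  row3 ← row3 − (1)·row1  ⇒  L[3][1]=1, U row3=(0, 0, -3, -10)
Step 3: pivot at (2,2) is 1.
  row3 ← row3 − (-3)·row2  ⇒  L[3][2]=-3, U row3=(0, 0, 0, -1)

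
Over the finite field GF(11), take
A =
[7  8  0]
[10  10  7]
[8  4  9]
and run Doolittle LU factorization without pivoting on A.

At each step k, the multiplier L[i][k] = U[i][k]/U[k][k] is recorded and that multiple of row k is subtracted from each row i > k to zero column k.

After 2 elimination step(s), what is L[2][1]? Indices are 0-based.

L[2][1] = 8

Step 1: pivot at (0,0) is 7.
  row1 ← row1 − (3)·row0  ⇒  L[1][0]=3, U row1=(0, 8, 7)
  row2 ← row2 − (9)·row0  ⇒  L[2][0]=9, U row2=(0, 9, 9)
Step 2: pivot at (1,1) is 8.
  row2 ← row2 − (8)·row1  ⇒  L[2][1]=8, U row2=(0, 0, 8)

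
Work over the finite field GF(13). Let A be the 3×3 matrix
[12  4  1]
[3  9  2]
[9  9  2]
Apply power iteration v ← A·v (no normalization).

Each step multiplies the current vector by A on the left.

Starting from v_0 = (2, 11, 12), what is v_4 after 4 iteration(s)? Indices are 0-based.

v_0 = (2, 11, 12).
v_1 = A·v_0 = (2, 12, 11).
v_2 = A·v_1 = (5, 6, 5).
v_3 = A·v_2 = (11, 1, 5).
v_4 = A·v_3 = (11, 0, 1).

v_4 = (11, 0, 1)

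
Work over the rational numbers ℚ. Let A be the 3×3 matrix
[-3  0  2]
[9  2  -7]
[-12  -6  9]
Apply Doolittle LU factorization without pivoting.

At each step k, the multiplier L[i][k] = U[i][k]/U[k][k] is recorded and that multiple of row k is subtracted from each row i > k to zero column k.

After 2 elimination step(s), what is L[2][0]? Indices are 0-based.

k=0: U[0][0]=-3
  eliminate (1,0): mult=-3, new row 1: (0, 2, -1); set L[1][0]=-3
  eliminate (2,0): mult=4, new row 2: (0, -6, 1); set L[2][0]=4
k=1: U[1][1]=2
  eliminate (2,1): mult=-3, new row 2: (0, 0, -2); set L[2][1]=-3

L[2][0] = 4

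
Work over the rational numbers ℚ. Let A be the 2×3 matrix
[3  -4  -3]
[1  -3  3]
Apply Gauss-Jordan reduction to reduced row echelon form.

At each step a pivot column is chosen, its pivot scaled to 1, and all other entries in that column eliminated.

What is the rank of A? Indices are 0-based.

rank = 2

[1] R0 /= 3  ⇒  (1, -4/3, -1)
     R1 -= 1·R0  ⇒  (0, -5/3, 4)
[2] R1 /= -5/3  ⇒  (0, 1, -12/5)
     R0 -= -4/3·R1  ⇒  (1, 0, -21/5)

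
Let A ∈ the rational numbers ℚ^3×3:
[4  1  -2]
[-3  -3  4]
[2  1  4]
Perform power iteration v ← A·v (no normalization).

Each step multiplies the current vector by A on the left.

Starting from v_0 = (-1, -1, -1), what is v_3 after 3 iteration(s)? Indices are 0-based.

v_3 = (55, -65, -145)

v_0 = (-1, -1, -1).
v_1 = A·v_0 = (-3, 2, -7).
v_2 = A·v_1 = (4, -25, -32).
v_3 = A·v_2 = (55, -65, -145).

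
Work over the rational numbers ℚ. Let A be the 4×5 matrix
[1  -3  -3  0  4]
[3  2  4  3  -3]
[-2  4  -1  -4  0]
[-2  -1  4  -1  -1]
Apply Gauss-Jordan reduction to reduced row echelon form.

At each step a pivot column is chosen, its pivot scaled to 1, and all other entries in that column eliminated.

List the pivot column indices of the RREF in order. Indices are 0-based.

step 1: normalize row 0 (÷1) = (1, -3, -3, 0, 4)
  row 1: subtract 3×row0 = (0, 11, 13, 3, -15)
  row 2: subtract -2×row0 = (0, -2, -7, -4, 8)
  row 3: subtract -2×row0 = (0, -7, -2, -1, 7)
step 2: normalize row 1 (÷11) = (0, 1, 13/11, 3/11, -15/11)
  row 0: subtract -3×row1 = (1, 0, 6/11, 9/11, -1/11)
  row 2: subtract -2×row1 = (0, 0, -51/11, -38/11, 58/11)
  row 3: subtract -7×row1 = (0, 0, 69/11, 10/11, -28/11)
step 3: normalize row 2 (÷-51/11) = (0, 0, 1, 38/51, -58/51)
  row 0: subtract 6/11×row2 = (1, 0, 0, 7/17, 9/17)
  row 1: subtract 13/11×row2 = (0, 1, 0, -31/51, -1/51)
  row 3: subtract 69/11×row2 = (0, 0, 0, -64/17, 78/17)
step 4: normalize row 3 (÷-64/17) = (0, 0, 0, 1, -39/32)
  row 0: subtract 7/17×row3 = (1, 0, 0, 0, 33/32)
  row 1: subtract -31/51×row3 = (0, 1, 0, 0, -73/96)
  row 2: subtract 38/51×row3 = (0, 0, 1, 0, -11/48)

pivot columns: 0, 1, 2, 3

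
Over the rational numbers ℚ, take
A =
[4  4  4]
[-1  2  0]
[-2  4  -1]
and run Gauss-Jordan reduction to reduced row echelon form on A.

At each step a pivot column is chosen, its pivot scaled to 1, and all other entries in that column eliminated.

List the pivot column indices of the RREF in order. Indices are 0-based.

pivot(0,0)=4: scale R0 → (1, 1, 1)
  clear (1,0): R1 −= (-1)R0 → (0, 3, 1)
  clear (2,0): R2 −= (-2)R0 → (0, 6, 1)
pivot(1,1)=3: scale R1 → (0, 1, 1/3)
  clear (0,1): R0 −= (1)R1 → (1, 0, 2/3)
  clear (2,1): R2 −= (6)R1 → (0, 0, -1)
pivot(2,2)=-1: scale R2 → (0, 0, 1)
  clear (0,2): R0 −= (2/3)R2 → (1, 0, 0)
  clear (1,2): R1 −= (1/3)R2 → (0, 1, 0)

pivot columns: 0, 1, 2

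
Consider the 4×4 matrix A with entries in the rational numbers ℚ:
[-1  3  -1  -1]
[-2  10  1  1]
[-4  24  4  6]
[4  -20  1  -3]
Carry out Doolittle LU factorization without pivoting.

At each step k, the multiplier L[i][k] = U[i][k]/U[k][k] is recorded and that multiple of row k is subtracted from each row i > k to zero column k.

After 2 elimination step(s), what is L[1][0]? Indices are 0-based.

Step 1: pivot at (0,0) is -1.
  row1 ← row1 − (2)·row0  ⇒  L[1][0]=2, U row1=(0, 4, 3, 3)
  row2 ← row2 − (4)·row0  ⇒  L[2][0]=4, U row2=(0, 12, 8, 10)
  row3 ← row3 − (-4)·row0  ⇒  L[3][0]=-4, U row3=(0, -8, -3, -7)
Step 2: pivot at (1,1) is 4.
  row2 ← row2 − (3)·row1  ⇒  L[2][1]=3, U row2=(0, 0, -1, 1)
  row3 ← row3 − (-2)·row1  ⇒  L[3][1]=-2, U row3=(0, 0, 3, -1)

L[1][0] = 2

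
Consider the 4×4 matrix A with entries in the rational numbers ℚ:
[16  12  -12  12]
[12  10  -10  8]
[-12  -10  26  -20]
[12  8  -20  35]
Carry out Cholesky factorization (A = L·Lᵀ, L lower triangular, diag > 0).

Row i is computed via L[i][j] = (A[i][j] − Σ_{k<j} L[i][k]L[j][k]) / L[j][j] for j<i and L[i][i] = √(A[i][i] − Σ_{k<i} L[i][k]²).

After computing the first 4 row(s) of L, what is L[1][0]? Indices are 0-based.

Step 1: L[0][0] = √(16) = 4.
  L[1][0] = (12) / L[0][0] = 3.
Step 2: L[1][1] = √(1) = 1.
  L[2][0] = (-12) / L[0][0] = -3.
  L[2][1] = (-1) / L[1][1] = -1.
Step 3: L[2][2] = √(16) = 4.
  L[3][0] = (12) / L[0][0] = 3.
  L[3][1] = (-1) / L[1][1] = -1.
  L[3][2] = (-12) / L[2][2] = -3.
Step 4: L[3][3] = √(16) = 4.

L[1][0] = 3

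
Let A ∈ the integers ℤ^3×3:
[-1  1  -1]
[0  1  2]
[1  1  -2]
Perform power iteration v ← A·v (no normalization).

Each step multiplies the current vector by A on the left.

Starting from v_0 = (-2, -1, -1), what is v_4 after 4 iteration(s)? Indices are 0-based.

v_4 = (10, -25, 17)

v_0 = (-2, -1, -1).
v_1 = A·v_0 = (2, -3, -1).
v_2 = A·v_1 = (-4, -5, 1).
v_3 = A·v_2 = (-2, -3, -11).
v_4 = A·v_3 = (10, -25, 17).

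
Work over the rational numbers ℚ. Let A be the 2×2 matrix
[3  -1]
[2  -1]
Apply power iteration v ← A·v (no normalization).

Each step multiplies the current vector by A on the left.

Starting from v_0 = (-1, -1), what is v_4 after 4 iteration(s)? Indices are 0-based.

v_0 = (-1, -1).
v_1 = A·v_0 = (-2, -1).
v_2 = A·v_1 = (-5, -3).
v_3 = A·v_2 = (-12, -7).
v_4 = A·v_3 = (-29, -17).

v_4 = (-29, -17)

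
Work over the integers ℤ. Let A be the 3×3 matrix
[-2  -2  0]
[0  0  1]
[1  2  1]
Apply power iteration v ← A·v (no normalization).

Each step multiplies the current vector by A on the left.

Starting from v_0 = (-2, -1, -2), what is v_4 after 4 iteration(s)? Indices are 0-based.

v_0 = (-2, -1, -2).
v_1 = A·v_0 = (6, -2, -6).
v_2 = A·v_1 = (-8, -6, -4).
v_3 = A·v_2 = (28, -4, -24).
v_4 = A·v_3 = (-48, -24, -4).

v_4 = (-48, -24, -4)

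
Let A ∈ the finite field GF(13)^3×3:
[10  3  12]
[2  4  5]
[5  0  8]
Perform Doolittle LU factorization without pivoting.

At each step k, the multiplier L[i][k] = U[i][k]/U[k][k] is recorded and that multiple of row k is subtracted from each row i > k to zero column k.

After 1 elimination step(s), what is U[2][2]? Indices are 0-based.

U[2][2] = 2

[col 0] pivot 10
  R1 -= 8*R0 → (0, 6, 0)  (L[1][0] := 8)
  R2 -= 7*R0 → (0, 5, 2)  (L[2][0] := 7)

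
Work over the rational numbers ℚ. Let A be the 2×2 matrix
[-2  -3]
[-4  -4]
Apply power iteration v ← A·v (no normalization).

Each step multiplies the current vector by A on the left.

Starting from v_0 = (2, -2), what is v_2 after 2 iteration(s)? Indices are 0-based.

v_2 = (-4, -8)

v_0 = (2, -2).
v_1 = A·v_0 = (2, 0).
v_2 = A·v_1 = (-4, -8).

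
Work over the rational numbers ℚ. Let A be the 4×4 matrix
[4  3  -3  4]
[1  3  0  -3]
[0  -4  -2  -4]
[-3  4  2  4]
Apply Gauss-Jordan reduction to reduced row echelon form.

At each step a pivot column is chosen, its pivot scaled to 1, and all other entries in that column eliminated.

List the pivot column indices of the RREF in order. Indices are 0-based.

[1] R0 /= 4  ⇒  (1, 3/4, -3/4, 1)
     R1 -= 1·R0  ⇒  (0, 9/4, 3/4, -4)
     R3 -= -3·R0  ⇒  (0, 25/4, -1/4, 7)
[2] R1 /= 9/4  ⇒  (0, 1, 1/3, -16/9)
     R0 -= 3/4·R1  ⇒  (1, 0, -1, 7/3)
     R2 -= -4·R1  ⇒  (0, 0, -2/3, -100/9)
     R3 -= 25/4·R1  ⇒  (0, 0, -7/3, 163/9)
[3] R2 /= -2/3  ⇒  (0, 0, 1, 50/3)
     R0 -= -1·R2  ⇒  (1, 0, 0, 19)
     R1 -= 1/3·R2  ⇒  (0, 1, 0, -22/3)
     R3 -= -7/3·R2  ⇒  (0, 0, 0, 57)
[4] R3 /= 57  ⇒  (0, 0, 0, 1)
     R0 -= 19·R3  ⇒  (1, 0, 0, 0)
     R1 -= -22/3·R3  ⇒  (0, 1, 0, 0)
     R2 -= 50/3·R3  ⇒  (0, 0, 1, 0)

pivot columns: 0, 1, 2, 3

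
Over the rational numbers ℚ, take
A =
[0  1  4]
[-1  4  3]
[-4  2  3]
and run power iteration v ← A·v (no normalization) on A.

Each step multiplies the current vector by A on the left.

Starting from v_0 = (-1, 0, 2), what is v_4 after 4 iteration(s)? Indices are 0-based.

v_4 = (-19, 502, -170)

v_0 = (-1, 0, 2).
v_1 = A·v_0 = (8, 7, 10).
v_2 = A·v_1 = (47, 50, 12).
v_3 = A·v_2 = (98, 189, -52).
v_4 = A·v_3 = (-19, 502, -170).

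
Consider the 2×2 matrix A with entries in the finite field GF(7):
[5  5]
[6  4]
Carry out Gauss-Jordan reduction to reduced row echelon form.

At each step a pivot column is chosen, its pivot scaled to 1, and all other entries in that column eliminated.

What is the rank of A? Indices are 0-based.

rank = 2

pivot(0,0)=5: scale R0 → (1, 1)
  clear (1,0): R1 −= (6)R0 → (0, 5)
pivot(1,1)=5: scale R1 → (0, 1)
  clear (0,1): R0 −= (1)R1 → (1, 0)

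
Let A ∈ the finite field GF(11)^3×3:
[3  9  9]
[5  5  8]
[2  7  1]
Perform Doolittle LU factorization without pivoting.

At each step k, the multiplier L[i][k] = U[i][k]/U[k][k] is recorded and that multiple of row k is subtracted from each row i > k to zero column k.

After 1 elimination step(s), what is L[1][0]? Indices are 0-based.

[col 0] pivot 3
  R1 -= 9*R0 → (0, 1, 4)  (L[1][0] := 9)
  R2 -= 8*R0 → (0, 1, 6)  (L[2][0] := 8)

L[1][0] = 9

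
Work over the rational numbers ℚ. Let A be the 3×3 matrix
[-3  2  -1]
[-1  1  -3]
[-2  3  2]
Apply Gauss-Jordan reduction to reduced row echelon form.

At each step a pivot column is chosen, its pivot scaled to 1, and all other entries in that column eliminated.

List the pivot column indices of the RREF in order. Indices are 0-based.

step 1: normalize row 0 (÷-3) = (1, -2/3, 1/3)
  row 1: subtract -1×row0 = (0, 1/3, -8/3)
  row 2: subtract -2×row0 = (0, 5/3, 8/3)
step 2: normalize row 1 (÷1/3) = (0, 1, -8)
  row 0: subtract -2/3×row1 = (1, 0, -5)
  row 2: subtract 5/3×row1 = (0, 0, 16)
step 3: normalize row 2 (÷16) = (0, 0, 1)
  row 0: subtract -5×row2 = (1, 0, 0)
  row 1: subtract -8×row2 = (0, 1, 0)

pivot columns: 0, 1, 2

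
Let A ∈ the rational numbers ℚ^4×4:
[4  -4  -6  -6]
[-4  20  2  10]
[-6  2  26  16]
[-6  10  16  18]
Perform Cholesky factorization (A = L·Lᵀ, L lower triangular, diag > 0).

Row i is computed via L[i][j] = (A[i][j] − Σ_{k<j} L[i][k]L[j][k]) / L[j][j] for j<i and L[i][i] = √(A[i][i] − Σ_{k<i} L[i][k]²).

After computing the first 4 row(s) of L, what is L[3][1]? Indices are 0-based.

L[3][1] = 1

Step 1: L[0][0] = √(4) = 2.
  L[1][0] = (-4) / L[0][0] = -2.
Step 2: L[1][1] = √(16) = 4.
  L[2][0] = (-6) / L[0][0] = -3.
  L[2][1] = (-4) / L[1][1] = -1.
Step 3: L[2][2] = √(16) = 4.
  L[3][0] = (-6) / L[0][0] = -3.
  L[3][1] = (4) / L[1][1] = 1.
  L[3][2] = (8) / L[2][2] = 2.
Step 4: L[3][3] = √(4) = 2.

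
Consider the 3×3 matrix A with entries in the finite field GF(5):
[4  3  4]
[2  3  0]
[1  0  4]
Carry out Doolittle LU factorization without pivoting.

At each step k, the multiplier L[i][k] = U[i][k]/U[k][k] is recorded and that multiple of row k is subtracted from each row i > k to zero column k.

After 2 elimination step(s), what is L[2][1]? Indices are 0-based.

L[2][1] = 2

k=0: U[0][0]=4
  eliminate (1,0): mult=3, new row 1: (0, 4, 3); set L[1][0]=3
  eliminate (2,0): mult=4, new row 2: (0, 3, 3); set L[2][0]=4
k=1: U[1][1]=4
  eliminate (2,1): mult=2, new row 2: (0, 0, 2); set L[2][1]=2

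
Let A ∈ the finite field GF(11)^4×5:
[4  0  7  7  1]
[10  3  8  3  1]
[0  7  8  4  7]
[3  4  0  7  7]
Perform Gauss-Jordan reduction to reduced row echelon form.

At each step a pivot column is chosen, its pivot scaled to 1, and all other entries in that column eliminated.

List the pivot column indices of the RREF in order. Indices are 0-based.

step 1: normalize row 0 (÷4) = (1, 0, 10, 10, 3)
  row 1: subtract 10×row0 = (0, 3, 7, 2, 4)
  row 3: subtract 3×row0 = (0, 4, 3, 10, 9)
step 2: normalize row 1 (÷3) = (0, 1, 6, 8, 5)
  row 2: subtract 7×row1 = (0, 0, 10, 3, 5)
  row 3: subtract 4×row1 = (0, 0, 1, 0, 0)
step 3: normalize row 2 (÷10) = (0, 0, 1, 8, 6)
  row 0: subtract 10×row2 = (1, 0, 0, 7, 9)
  row 1: subtract 6×row2 = (0, 1, 0, 4, 2)
  row 3: subtract 1×row2 = (0, 0, 0, 3, 5)
step 4: normalize row 3 (÷3) = (0, 0, 0, 1, 9)
  row 0: subtract 7×row3 = (1, 0, 0, 0, 1)
  row 1: subtract 4×row3 = (0, 1, 0, 0, 10)
  row 2: subtract 8×row3 = (0, 0, 1, 0, 0)

pivot columns: 0, 1, 2, 3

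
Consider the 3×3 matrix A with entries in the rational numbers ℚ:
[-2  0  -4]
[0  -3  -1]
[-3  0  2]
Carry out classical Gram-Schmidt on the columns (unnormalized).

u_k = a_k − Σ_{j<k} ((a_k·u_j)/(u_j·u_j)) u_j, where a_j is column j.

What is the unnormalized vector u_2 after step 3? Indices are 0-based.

Step 1: u_0 = a_0 = (-2, 0, -3).
Step 2: u_1 = a_1 − (0)·u_0 = (0, -3, 0).
Step 3: u_2 = a_2 − (2/13)·u_0 − (1/3)·u_1 = (-48/13, 0, 32/13).

u_2 = (-48/13, 0, 32/13)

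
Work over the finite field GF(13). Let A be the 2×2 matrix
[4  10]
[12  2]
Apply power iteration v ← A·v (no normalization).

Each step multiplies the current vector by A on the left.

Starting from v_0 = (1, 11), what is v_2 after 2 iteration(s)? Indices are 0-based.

v_0 = (1, 11).
v_1 = A·v_0 = (10, 8).
v_2 = A·v_1 = (3, 6).

v_2 = (3, 6)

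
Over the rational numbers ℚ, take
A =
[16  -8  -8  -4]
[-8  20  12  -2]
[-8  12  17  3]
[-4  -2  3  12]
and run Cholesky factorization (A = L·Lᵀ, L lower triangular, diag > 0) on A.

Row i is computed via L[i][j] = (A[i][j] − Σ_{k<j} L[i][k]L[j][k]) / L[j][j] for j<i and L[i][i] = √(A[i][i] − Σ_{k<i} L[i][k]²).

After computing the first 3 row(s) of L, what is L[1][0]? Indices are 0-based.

Step 1: L[0][0] = √(16) = 4.
  L[1][0] = (-8) / L[0][0] = -2.
Step 2: L[1][1] = √(16) = 4.
  L[2][0] = (-8) / L[0][0] = -2.
  L[2][1] = (8) / L[1][1] = 2.
Step 3: L[2][2] = √(9) = 3.

L[1][0] = -2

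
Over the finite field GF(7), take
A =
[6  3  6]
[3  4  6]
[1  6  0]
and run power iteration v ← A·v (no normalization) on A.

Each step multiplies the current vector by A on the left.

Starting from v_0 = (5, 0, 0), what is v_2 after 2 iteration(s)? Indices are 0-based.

v_2 = (3, 5, 1)

v_0 = (5, 0, 0).
v_1 = A·v_0 = (2, 1, 5).
v_2 = A·v_1 = (3, 5, 1).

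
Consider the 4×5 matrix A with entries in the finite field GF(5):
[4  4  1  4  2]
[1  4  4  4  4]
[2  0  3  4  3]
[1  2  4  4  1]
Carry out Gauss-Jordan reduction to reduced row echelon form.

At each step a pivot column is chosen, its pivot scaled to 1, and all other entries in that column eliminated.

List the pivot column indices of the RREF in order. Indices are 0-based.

step 1: normalize row 0 (÷4) = (1, 1, 4, 1, 3)
  row 1: subtract 1×row0 = (0, 3, 0, 3, 1)
  row 2: subtract 2×row0 = (0, 3, 0, 2, 2)
  row 3: subtract 1×row0 = (0, 1, 0, 3, 3)
step 2: normalize row 1 (÷3) = (0, 1, 0, 1, 2)
  row 0: subtract 1×row1 = (1, 0, 4, 0, 1)
  row 2: subtract 3×row1 = (0, 0, 0, 4, 1)
  row 3: subtract 1×row1 = (0, 0, 0, 2, 1)
skip col 2 (zero from row 2)
step 3: normalize row 2 (÷4) = (0, 0, 0, 1, 4)
  row 1: subtract 1×row2 = (0, 1, 0, 0, 3)
  row 3: subtract 2×row2 = (0, 0, 0, 0, 3)
step 4: normalize row 3 (÷3) = (0, 0, 0, 0, 1)
  row 0: subtract 1×row3 = (1, 0, 4, 0, 0)
  row 1: subtract 3×row3 = (0, 1, 0, 0, 0)
  row 2: subtract 4×row3 = (0, 0, 0, 1, 0)

pivot columns: 0, 1, 3, 4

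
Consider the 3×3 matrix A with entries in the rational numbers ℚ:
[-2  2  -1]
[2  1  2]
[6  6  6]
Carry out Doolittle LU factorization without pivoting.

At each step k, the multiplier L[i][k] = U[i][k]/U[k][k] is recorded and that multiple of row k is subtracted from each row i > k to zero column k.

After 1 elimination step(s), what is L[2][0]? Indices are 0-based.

L[2][0] = -3

[col 0] pivot -2
  R1 -= -1*R0 → (0, 3, 1)  (L[1][0] := -1)
  R2 -= -3*R0 → (0, 12, 3)  (L[2][0] := -3)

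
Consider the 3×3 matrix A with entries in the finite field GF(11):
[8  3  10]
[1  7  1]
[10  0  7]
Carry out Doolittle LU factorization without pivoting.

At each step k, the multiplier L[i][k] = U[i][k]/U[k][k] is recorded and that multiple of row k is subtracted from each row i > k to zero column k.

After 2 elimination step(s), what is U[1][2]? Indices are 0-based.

[col 0] pivot 8
  R1 -= 7*R0 → (0, 8, 8)  (L[1][0] := 7)
  R2 -= 4*R0 → (0, 10, 0)  (L[2][0] := 4)
[col 1] pivot 8
  R2 -= 4*R1 → (0, 0, 1)  (L[2][1] := 4)

U[1][2] = 8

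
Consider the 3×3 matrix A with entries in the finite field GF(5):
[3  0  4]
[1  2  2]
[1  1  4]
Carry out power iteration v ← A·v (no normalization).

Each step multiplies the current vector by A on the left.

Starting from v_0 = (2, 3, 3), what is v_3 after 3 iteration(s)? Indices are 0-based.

v_0 = (2, 3, 3).
v_1 = A·v_0 = (3, 4, 2).
v_2 = A·v_1 = (2, 0, 0).
v_3 = A·v_2 = (1, 2, 2).

v_3 = (1, 2, 2)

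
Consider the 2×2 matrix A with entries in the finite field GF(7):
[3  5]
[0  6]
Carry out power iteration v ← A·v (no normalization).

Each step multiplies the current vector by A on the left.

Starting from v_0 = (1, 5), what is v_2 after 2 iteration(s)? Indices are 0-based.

v_0 = (1, 5).
v_1 = A·v_0 = (0, 2).
v_2 = A·v_1 = (3, 5).

v_2 = (3, 5)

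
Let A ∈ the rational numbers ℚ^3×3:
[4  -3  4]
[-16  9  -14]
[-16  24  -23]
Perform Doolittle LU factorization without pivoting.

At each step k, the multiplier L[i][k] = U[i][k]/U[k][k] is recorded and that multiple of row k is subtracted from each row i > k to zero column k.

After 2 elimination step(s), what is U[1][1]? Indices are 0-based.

U[1][1] = -3

[col 0] pivot 4
  R1 -= -4*R0 → (0, -3, 2)  (L[1][0] := -4)
  R2 -= -4*R0 → (0, 12, -7)  (L[2][0] := -4)
[col 1] pivot -3
  R2 -= -4*R1 → (0, 0, 1)  (L[2][1] := -4)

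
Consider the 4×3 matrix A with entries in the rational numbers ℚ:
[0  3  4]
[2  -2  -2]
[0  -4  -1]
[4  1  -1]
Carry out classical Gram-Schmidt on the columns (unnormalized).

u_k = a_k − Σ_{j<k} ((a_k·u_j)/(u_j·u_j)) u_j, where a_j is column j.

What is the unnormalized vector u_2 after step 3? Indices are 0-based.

u_2 = (21/10, 1/15, 23/15, -1/30)

Step 1: u_0 = a_0 = (0, 2, 0, 4).
Step 2: u_1 = a_1 − (0)·u_0 = (3, -2, -4, 1).
Step 3: u_2 = a_2 − (-2/5)·u_0 − (19/30)·u_1 = (21/10, 1/15, 23/15, -1/30).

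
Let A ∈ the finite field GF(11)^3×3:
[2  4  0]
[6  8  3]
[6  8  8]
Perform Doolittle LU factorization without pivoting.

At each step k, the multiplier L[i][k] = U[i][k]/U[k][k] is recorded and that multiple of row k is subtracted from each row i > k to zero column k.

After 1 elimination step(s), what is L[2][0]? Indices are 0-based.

L[2][0] = 3

Step 1: pivot at (0,0) is 2.
  row1 ← row1 − (3)·row0  ⇒  L[1][0]=3, U row1=(0, 7, 3)
  row2 ← row2 − (3)·row0  ⇒  L[2][0]=3, U row2=(0, 7, 8)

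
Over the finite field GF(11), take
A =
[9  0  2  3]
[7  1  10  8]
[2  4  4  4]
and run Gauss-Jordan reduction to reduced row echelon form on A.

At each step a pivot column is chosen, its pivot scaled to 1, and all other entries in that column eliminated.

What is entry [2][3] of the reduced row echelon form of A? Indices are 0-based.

[1] R0 /= 9  ⇒  (1, 0, 10, 4)
     R1 -= 7·R0  ⇒  (0, 1, 6, 2)
     R2 -= 2·R0  ⇒  (0, 4, 6, 7)
[2] R1 /= 1  ⇒  (0, 1, 6, 2)
     R2 -= 4·R1  ⇒  (0, 0, 4, 10)
[3] R2 /= 4  ⇒  (0, 0, 1, 8)
     R0 -= 10·R2  ⇒  (1, 0, 0, 1)
     R1 -= 6·R2  ⇒  (0, 1, 0, 9)

M[2][3] = 8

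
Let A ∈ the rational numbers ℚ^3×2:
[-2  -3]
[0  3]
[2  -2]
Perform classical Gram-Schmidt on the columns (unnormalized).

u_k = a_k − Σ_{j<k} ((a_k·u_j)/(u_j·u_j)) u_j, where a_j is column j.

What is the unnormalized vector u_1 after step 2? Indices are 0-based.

Step 1: u_0 = a_0 = (-2, 0, 2).
Step 2: u_1 = a_1 − (1/4)·u_0 = (-5/2, 3, -5/2).

u_1 = (-5/2, 3, -5/2)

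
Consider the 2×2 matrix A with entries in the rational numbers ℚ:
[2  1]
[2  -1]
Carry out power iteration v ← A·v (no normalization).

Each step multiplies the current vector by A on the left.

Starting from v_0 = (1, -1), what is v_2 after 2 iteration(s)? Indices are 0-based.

v_0 = (1, -1).
v_1 = A·v_0 = (1, 3).
v_2 = A·v_1 = (5, -1).

v_2 = (5, -1)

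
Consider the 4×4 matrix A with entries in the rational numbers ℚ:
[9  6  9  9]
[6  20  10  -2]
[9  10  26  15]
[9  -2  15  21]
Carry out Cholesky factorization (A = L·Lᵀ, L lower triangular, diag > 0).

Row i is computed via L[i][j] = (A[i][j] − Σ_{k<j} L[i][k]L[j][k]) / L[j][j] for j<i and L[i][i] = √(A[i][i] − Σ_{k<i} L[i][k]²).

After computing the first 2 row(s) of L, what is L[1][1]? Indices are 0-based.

Step 1: L[0][0] = √(9) = 3.
  L[1][0] = (6) / L[0][0] = 2.
Step 2: L[1][1] = √(16) = 4.

L[1][1] = 4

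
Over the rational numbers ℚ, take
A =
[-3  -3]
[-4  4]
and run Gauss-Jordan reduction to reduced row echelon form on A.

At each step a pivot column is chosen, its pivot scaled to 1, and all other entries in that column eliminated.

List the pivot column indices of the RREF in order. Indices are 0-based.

step 1: normalize row 0 (÷-3) = (1, 1)
  row 1: subtract -4×row0 = (0, 8)
step 2: normalize row 1 (÷8) = (0, 1)
  row 0: subtract 1×row1 = (1, 0)

pivot columns: 0, 1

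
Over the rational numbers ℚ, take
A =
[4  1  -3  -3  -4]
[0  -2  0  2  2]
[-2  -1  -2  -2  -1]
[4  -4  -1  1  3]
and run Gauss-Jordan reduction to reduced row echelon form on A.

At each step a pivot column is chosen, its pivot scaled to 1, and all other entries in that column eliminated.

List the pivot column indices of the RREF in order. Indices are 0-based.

pivot columns: 0, 1, 2, 3

pivot(0,0)=4: scale R0 → (1, 1/4, -3/4, -3/4, -1)
  clear (2,0): R2 −= (-2)R0 → (0, -1/2, -7/2, -7/2, -3)
  clear (3,0): R3 −= (4)R0 → (0, -5, 2, 4, 7)
pivot(1,1)=-2: scale R1 → (0, 1, 0, -1, -1)
  clear (0,1): R0 −= (1/4)R1 → (1, 0, -3/4, -1/2, -3/4)
  clear (2,1): R2 −= (-1/2)R1 → (0, 0, -7/2, -4, -7/2)
  clear (3,1): R3 −= (-5)R1 → (0, 0, 2, -1, 2)
pivot(2,2)=-7/2: scale R2 → (0, 0, 1, 8/7, 1)
  clear (0,2): R0 −= (-3/4)R2 → (1, 0, 0, 5/14, 0)
  clear (3,2): R3 −= (2)R2 → (0, 0, 0, -23/7, 0)
pivot(3,3)=-23/7: scale R3 → (0, 0, 0, 1, 0)
  clear (0,3): R0 −= (5/14)R3 → (1, 0, 0, 0, 0)
  clear (1,3): R1 −= (-1)R3 → (0, 1, 0, 0, -1)
  clear (2,3): R2 −= (8/7)R3 → (0, 0, 1, 0, 1)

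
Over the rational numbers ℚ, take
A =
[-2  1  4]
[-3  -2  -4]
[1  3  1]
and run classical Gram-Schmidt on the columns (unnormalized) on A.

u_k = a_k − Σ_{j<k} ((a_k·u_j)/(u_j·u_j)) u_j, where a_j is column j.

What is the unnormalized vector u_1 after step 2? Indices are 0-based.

Step 1: u_0 = a_0 = (-2, -3, 1).
Step 2: u_1 = a_1 − (1/2)·u_0 = (2, -1/2, 5/2).

u_1 = (2, -1/2, 5/2)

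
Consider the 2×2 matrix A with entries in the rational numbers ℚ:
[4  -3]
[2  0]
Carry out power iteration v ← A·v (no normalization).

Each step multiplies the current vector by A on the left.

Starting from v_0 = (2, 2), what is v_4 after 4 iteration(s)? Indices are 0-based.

v_0 = (2, 2).
v_1 = A·v_0 = (2, 4).
v_2 = A·v_1 = (-4, 4).
v_3 = A·v_2 = (-28, -8).
v_4 = A·v_3 = (-88, -56).

v_4 = (-88, -56)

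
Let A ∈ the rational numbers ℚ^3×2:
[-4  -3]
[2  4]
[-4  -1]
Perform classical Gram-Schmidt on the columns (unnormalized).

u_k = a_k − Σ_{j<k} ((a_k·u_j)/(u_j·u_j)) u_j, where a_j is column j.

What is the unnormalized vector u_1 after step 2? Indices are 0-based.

u_1 = (-1/3, 8/3, 5/3)

Step 1: u_0 = a_0 = (-4, 2, -4).
Step 2: u_1 = a_1 − (2/3)·u_0 = (-1/3, 8/3, 5/3).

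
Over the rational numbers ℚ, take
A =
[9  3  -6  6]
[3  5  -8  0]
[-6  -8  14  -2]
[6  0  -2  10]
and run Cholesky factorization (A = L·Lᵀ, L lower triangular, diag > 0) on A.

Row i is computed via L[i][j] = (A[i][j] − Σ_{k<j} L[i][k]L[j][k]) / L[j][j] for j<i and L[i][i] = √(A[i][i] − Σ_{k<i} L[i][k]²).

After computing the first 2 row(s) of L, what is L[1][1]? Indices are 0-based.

L[1][1] = 2

Step 1: L[0][0] = √(9) = 3.
  L[1][0] = (3) / L[0][0] = 1.
Step 2: L[1][1] = √(4) = 2.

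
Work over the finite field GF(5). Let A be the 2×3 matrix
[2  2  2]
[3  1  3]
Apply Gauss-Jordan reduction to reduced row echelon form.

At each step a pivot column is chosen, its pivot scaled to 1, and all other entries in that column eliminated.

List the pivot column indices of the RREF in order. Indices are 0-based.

[1] R0 /= 2  ⇒  (1, 1, 1)
     R1 -= 3·R0  ⇒  (0, 3, 0)
[2] R1 /= 3  ⇒  (0, 1, 0)
     R0 -= 1·R1  ⇒  (1, 0, 1)

pivot columns: 0, 1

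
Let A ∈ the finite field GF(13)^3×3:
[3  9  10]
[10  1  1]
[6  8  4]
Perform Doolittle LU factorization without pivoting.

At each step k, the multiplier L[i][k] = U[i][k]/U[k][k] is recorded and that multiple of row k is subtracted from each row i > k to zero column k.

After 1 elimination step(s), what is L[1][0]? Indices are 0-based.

L[1][0] = 12

Step 1: pivot at (0,0) is 3.
  row1 ← row1 − (12)·row0  ⇒  L[1][0]=12, U row1=(0, 10, 11)
  row2 ← row2 − (2)·row0  ⇒  L[2][0]=2, U row2=(0, 3, 10)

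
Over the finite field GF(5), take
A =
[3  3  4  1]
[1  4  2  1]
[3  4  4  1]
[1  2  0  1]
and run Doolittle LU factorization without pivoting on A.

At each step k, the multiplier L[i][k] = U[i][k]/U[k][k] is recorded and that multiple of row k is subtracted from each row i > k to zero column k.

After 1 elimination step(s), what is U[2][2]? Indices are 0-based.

U[2][2] = 0

Step 1: pivot at (0,0) is 3.
  row1 ← row1 − (2)·row0  ⇒  L[1][0]=2, U row1=(0, 3, 4, 4)
  row2 ← row2 − (1)·row0  ⇒  L[2][0]=1, U row2=(0, 1, 0, 0)
  row3 ← row3 − (2)·row0  ⇒  L[3][0]=2, U row3=(0, 1, 2, 4)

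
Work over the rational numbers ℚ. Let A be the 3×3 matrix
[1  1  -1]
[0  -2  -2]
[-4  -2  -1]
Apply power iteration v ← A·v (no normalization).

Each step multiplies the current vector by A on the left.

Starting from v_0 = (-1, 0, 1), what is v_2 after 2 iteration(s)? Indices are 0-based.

v_2 = (-7, -2, 9)

v_0 = (-1, 0, 1).
v_1 = A·v_0 = (-2, -2, 3).
v_2 = A·v_1 = (-7, -2, 9).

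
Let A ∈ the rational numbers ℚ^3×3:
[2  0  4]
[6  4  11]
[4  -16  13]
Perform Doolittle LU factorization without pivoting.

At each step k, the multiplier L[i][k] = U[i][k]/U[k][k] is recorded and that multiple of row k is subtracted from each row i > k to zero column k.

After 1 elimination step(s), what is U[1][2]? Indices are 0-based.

k=0: U[0][0]=2
  eliminate (1,0): mult=3, new row 1: (0, 4, -1); set L[1][0]=3
  eliminate (2,0): mult=2, new row 2: (0, -16, 5); set L[2][0]=2

U[1][2] = -1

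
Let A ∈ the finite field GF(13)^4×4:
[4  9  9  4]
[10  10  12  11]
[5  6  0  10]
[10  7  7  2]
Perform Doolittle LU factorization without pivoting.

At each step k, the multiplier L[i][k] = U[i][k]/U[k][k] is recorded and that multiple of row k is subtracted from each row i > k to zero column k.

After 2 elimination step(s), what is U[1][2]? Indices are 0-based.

Step 1: pivot at (0,0) is 4.
  row1 ← row1 − (9)·row0  ⇒  L[1][0]=9, U row1=(0, 7, 9, 1)
  row2 ← row2 − (11)·row0  ⇒  L[2][0]=11, U row2=(0, 11, 5, 5)
  row3 ← row3 − (9)·row0  ⇒  L[3][0]=9, U row3=(0, 4, 4, 5)
Step 2: pivot at (1,1) is 7.
  row2 ← row2 − (9)·row1  ⇒  L[2][1]=9, U row2=(0, 0, 2, 9)
  row3 ← row3 − (8)·row1  ⇒  L[3][1]=8, U row3=(0, 0, 10, 10)

U[1][2] = 9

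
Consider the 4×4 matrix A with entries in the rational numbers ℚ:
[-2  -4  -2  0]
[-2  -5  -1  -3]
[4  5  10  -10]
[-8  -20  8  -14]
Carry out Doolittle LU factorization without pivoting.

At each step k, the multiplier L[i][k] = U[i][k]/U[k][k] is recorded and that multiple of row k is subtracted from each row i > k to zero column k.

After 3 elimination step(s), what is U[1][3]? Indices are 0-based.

[col 0] pivot -2
  R1 -= 1*R0 → (0, -1, 1, -3)  (L[1][0] := 1)
  R2 -= -2*R0 → (0, -3, 6, -10)  (L[2][0] := -2)
  R3 -= 4*R0 → (0, -4, 16, -14)  (L[3][0] := 4)
[col 1] pivot -1
  R2 -= 3*R1 → (0, 0, 3, -1)  (L[2][1] := 3)
  R3 -= 4*R1 → (0, 0, 12, -2)  (L[3][1] := 4)
[col 2] pivot 3
  R3 -= 4*R2 → (0, 0, 0, 2)  (L[3][2] := 4)

U[1][3] = -3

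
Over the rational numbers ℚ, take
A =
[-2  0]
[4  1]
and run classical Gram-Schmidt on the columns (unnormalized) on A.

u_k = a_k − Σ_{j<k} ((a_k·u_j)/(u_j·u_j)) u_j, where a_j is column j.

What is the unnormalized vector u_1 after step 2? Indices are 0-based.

Step 1: u_0 = a_0 = (-2, 4).
Step 2: u_1 = a_1 − (1/5)·u_0 = (2/5, 1/5).

u_1 = (2/5, 1/5)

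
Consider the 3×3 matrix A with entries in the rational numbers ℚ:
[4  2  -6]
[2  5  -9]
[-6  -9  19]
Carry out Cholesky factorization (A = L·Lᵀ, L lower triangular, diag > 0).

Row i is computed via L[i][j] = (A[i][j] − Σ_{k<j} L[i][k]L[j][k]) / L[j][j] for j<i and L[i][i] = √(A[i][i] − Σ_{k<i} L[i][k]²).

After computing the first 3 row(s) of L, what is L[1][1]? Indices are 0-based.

L[1][1] = 2

Step 1: L[0][0] = √(4) = 2.
  L[1][0] = (2) / L[0][0] = 1.
Step 2: L[1][1] = √(4) = 2.
  L[2][0] = (-6) / L[0][0] = -3.
  L[2][1] = (-6) / L[1][1] = -3.
Step 3: L[2][2] = √(1) = 1.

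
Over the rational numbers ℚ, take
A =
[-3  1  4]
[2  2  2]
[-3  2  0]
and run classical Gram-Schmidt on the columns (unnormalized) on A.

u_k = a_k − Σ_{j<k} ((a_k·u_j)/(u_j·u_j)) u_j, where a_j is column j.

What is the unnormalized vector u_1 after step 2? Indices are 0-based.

u_1 = (7/22, 27/11, 29/22)

Step 1: u_0 = a_0 = (-3, 2, -3).
Step 2: u_1 = a_1 − (-5/22)·u_0 = (7/22, 27/11, 29/22).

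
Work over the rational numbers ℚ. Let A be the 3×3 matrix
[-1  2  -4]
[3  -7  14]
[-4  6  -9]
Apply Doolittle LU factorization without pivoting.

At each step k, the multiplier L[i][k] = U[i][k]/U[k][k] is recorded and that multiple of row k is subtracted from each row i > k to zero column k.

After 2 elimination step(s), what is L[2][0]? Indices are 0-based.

L[2][0] = 4

Step 1: pivot at (0,0) is -1.
  row1 ← row1 − (-3)·row0  ⇒  L[1][0]=-3, U row1=(0, -1, 2)
  row2 ← row2 − (4)·row0  ⇒  L[2][0]=4, U row2=(0, -2, 7)
Step 2: pivot at (1,1) is -1.
  row2 ← row2 − (2)·row1  ⇒  L[2][1]=2, U row2=(0, 0, 3)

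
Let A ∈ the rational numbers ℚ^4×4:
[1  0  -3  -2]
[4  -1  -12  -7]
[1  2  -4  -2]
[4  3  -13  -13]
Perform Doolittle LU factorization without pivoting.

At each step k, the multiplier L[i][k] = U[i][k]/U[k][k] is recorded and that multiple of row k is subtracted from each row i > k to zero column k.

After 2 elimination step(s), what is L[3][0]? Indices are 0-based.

k=0: U[0][0]=1
  eliminate (1,0): mult=4, new row 1: (0, -1, 0, 1); set L[1][0]=4
  eliminate (2,0): mult=1, new row 2: (0, 2, -1, 0); set L[2][0]=1
  eliminate (3,0): mult=4, new row 3: (0, 3, -1, -5); set L[3][0]=4
k=1: U[1][1]=-1
  eliminate (2,1): mult=-2, new row 2: (0, 0, -1, 2); set L[2][1]=-2
  eliminate (3,1): mult=-3, new row 3: (0, 0, -1, -2); set L[3][1]=-3

L[3][0] = 4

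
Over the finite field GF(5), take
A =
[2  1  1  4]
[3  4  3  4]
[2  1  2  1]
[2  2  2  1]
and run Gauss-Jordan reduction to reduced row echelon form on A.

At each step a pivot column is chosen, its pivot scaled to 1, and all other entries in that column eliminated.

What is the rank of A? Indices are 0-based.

rank = 3

[1] R0 /= 2  ⇒  (1, 3, 3, 2)
     R1 -= 3·R0  ⇒  (0, 0, 4, 3)
     R2 -= 2·R0  ⇒  (0, 0, 1, 2)
     R3 -= 2·R0  ⇒  (0, 1, 1, 2)
[2] R1 <-> R3
[2] R1 /= 1  ⇒  (0, 1, 1, 2)
     R0 -= 3·R1  ⇒  (1, 0, 0, 1)
[3] R2 /= 1  ⇒  (0, 0, 1, 2)
     R1 -= 1·R2  ⇒  (0, 1, 0, 0)
     R3 -= 4·R2  ⇒  (0, 0, 0, 0)
column 3 empty below row 3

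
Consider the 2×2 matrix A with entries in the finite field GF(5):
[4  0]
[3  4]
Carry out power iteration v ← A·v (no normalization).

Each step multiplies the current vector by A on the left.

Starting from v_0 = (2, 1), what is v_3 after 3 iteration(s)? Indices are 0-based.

v_0 = (2, 1).
v_1 = A·v_0 = (3, 0).
v_2 = A·v_1 = (2, 4).
v_3 = A·v_2 = (3, 2).

v_3 = (3, 2)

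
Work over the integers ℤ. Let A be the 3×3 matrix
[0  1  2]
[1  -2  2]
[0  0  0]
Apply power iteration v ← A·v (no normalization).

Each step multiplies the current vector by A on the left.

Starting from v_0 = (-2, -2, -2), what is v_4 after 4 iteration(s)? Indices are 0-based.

v_4 = (2, -6, 0)

v_0 = (-2, -2, -2).
v_1 = A·v_0 = (-6, -2, 0).
v_2 = A·v_1 = (-2, -2, 0).
v_3 = A·v_2 = (-2, 2, 0).
v_4 = A·v_3 = (2, -6, 0).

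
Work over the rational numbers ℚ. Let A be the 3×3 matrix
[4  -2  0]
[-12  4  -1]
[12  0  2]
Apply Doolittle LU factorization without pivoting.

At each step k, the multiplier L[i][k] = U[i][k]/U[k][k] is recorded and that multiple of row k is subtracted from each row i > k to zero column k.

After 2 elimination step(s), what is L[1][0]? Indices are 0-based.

Step 1: pivot at (0,0) is 4.
  row1 ← row1 − (-3)·row0  ⇒  L[1][0]=-3, U row1=(0, -2, -1)
  row2 ← row2 − (3)·row0  ⇒  L[2][0]=3, U row2=(0, 6, 2)
Step 2: pivot at (1,1) is -2.
  row2 ← row2 − (-3)·row1  ⇒  L[2][1]=-3, U row2=(0, 0, -1)

L[1][0] = -3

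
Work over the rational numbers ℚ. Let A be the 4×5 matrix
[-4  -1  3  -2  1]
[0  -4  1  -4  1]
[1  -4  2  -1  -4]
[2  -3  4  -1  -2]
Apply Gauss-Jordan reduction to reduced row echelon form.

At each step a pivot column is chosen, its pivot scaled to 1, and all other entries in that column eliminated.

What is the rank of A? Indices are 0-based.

rank = 4

step 1: normalize row 0 (÷-4) = (1, 1/4, -3/4, 1/2, -1/4)
  row 2: subtract 1×row0 = (0, -17/4, 11/4, -3/2, -15/4)
  row 3: subtract 2×row0 = (0, -7/2, 11/2, -2, -3/2)
step 2: normalize row 1 (÷-4) = (0, 1, -1/4, 1, -1/4)
  row 0: subtract 1/4×row1 = (1, 0, -11/16, 1/4, -3/16)
  row 2: subtract -17/4×row1 = (0, 0, 27/16, 11/4, -77/16)
  row 3: subtract -7/2×row1 = (0, 0, 37/8, 3/2, -19/8)
step 3: normalize row 2 (÷27/16) = (0, 0, 1, 44/27, -77/27)
  row 0: subtract -11/16×row2 = (1, 0, 0, 37/27, -58/27)
  row 1: subtract -1/4×row2 = (0, 1, 0, 38/27, -26/27)
  row 3: subtract 37/8×row2 = (0, 0, 0, -163/27, 292/27)
step 4: normalize row 3 (÷-163/27) = (0, 0, 0, 1, -292/163)
  row 0: subtract 37/27×row3 = (1, 0, 0, 0, 50/163)
  row 1: subtract 38/27×row3 = (0, 1, 0, 0, 254/163)
  row 2: subtract 44/27×row3 = (0, 0, 1, 0, 11/163)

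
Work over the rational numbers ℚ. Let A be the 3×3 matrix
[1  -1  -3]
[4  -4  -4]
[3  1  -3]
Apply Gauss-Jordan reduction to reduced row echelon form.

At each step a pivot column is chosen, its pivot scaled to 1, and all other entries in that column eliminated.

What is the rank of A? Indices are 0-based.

rank = 3

step 1: normalize row 0 (÷1) = (1, -1, -3)
  row 1: subtract 4×row0 = (0, 0, 8)
  row 2: subtract 3×row0 = (0, 4, 6)
step 2: exchange rows 1,2
step 2: normalize row 1 (÷4) = (0, 1, 3/2)
  row 0: subtract -1×row1 = (1, 0, -3/2)
step 3: normalize row 2 (÷8) = (0, 0, 1)
  row 0: subtract -3/2×row2 = (1, 0, 0)
  row 1: subtract 3/2×row2 = (0, 1, 0)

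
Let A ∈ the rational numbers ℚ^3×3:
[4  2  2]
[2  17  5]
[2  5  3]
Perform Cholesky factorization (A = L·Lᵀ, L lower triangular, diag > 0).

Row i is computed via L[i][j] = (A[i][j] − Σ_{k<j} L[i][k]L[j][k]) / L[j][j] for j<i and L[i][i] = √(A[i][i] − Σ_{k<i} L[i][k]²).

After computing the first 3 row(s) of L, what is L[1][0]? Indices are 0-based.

L[1][0] = 1

Step 1: L[0][0] = √(4) = 2.
  L[1][0] = (2) / L[0][0] = 1.
Step 2: L[1][1] = √(16) = 4.
  L[2][0] = (2) / L[0][0] = 1.
  L[2][1] = (4) / L[1][1] = 1.
Step 3: L[2][2] = √(1) = 1.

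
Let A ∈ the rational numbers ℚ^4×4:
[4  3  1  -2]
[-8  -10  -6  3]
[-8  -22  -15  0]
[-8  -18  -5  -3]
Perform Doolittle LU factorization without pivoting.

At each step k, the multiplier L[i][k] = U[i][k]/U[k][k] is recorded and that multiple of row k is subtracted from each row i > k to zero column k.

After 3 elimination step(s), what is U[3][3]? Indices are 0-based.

[col 0] pivot 4
  R1 -= -2*R0 → (0, -4, -4, -1)  (L[1][0] := -2)
  R2 -= -2*R0 → (0, -16, -13, -4)  (L[2][0] := -2)
  R3 -= -2*R0 → (0, -12, -3, -7)  (L[3][0] := -2)
[col 1] pivot -4
  R2 -= 4*R1 → (0, 0, 3, 0)  (L[2][1] := 4)
  R3 -= 3*R1 → (0, 0, 9, -4)  (L[3][1] := 3)
[col 2] pivot 3
  R3 -= 3*R2 → (0, 0, 0, -4)  (L[3][2] := 3)

U[3][3] = -4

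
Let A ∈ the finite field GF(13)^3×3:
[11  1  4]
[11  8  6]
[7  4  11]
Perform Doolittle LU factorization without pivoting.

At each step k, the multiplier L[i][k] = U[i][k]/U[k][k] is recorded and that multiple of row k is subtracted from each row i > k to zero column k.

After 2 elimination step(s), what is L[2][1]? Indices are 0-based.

L[2][1] = 2

Step 1: pivot at (0,0) is 11.
  row1 ← row1 − (1)·row0  ⇒  L[1][0]=1, U row1=(0, 7, 2)
  row2 ← row2 − (3)·row0  ⇒  L[2][0]=3, U row2=(0, 1, 12)
Step 2: pivot at (1,1) is 7.
  row2 ← row2 − (2)·row1  ⇒  L[2][1]=2, U row2=(0, 0, 8)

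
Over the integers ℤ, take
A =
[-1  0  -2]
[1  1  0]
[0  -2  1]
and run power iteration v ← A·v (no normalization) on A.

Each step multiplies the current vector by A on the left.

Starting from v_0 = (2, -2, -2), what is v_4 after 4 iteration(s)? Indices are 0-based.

v_4 = (2, -2, 6)

v_0 = (2, -2, -2).
v_1 = A·v_0 = (2, 0, 2).
v_2 = A·v_1 = (-6, 2, 2).
v_3 = A·v_2 = (2, -4, -2).
v_4 = A·v_3 = (2, -2, 6).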